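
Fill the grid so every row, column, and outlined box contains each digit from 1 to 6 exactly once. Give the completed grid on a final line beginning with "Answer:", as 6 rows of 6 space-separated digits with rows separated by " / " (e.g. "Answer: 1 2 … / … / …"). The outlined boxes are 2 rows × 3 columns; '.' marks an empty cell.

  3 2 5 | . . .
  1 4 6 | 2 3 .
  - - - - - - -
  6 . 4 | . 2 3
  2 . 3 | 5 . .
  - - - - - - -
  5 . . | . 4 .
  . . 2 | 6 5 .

Step 1. [r6c6∈{1}] nothing but 1 survives at r6c6 ⇒ r6c6=1.
Step 2. [r3c4∈{1}] r3c4's peers cover all but 1. So r3c4=1.
Step 3. [r4c5∈{6}] r4c5 has the single candidate 6, so r4c5=6.
Step 4. [r5c2∈{1,3,6}] across row 5, 6 lands solely at r5c2 ⇒ r5c2=6.
Step 5. [r1c4∈{4}] r1c4 is down to just 4. So r1c4=4.
Step 6. [r1c6∈{6}] r1c6 has the single candidate 6. So r1c6=6.
Step 7. [r4c2∈{1}] r4c2 is down to just 1. So r4c2=1.
Step 8. [r5c6∈{2}] only 2 remains possible at r5c6. So r5c6=2.
Step 9. [r6c2∈{3}] r6c2's peers cover all but 3 ⇒ r6c2=3.
Step 10. [r1c5∈{1}] only 1 remains possible at r1c5. So r1c5=1.
Step 11. [r5c3∈{1}] nothing but 1 survives at r5c3 ⇒ r5c3=1.
Step 12. [r4c6∈{4}] r4c6's peers cover all but 4. So r4c6=4.
Step 13. [r6c1∈{4}] r6c1 has the single candidate 4, so r6c1=4.
Step 14. [r5c4∈{3}] only 3 remains possible at r5c4 ⇒ r5c4=3.
Step 15. [r2c6∈{5}] r2c6 is down to just 5. So r2c6=5.
Step 16. [r3c2∈{5}] r3c2 is down to just 5, so r3c2=5.

Answer: 3 2 5 4 1 6 / 1 4 6 2 3 5 / 6 5 4 1 2 3 / 2 1 3 5 6 4 / 5 6 1 3 4 2 / 4 3 2 6 5 1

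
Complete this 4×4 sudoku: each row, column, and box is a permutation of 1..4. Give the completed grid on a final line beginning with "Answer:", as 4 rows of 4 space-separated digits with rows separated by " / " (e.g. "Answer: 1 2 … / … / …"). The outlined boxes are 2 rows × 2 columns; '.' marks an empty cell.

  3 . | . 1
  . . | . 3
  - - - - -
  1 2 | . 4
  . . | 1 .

Step 1. [r1c2∈{4}] nothing but 4 survives at r1c2 ⇒ r1c2=4.
Step 2. [r2c1∈{2}] r2c1 is down to just 2 ⇒ r2c1=2.
Step 3. [r2c2∈{1}] nothing but 1 survives at r2c2 ⇒ r2c2=1.
Step 4. [r3c3∈{3}] r3c3's peers cover all but 3, so r3c3=3.
Step 5. [r4c4∈{2}] r4c4's peers cover all but 2, so r4c4=2.
Step 6. [r2c3∈{4}] r2c3 has the single candidate 4, so r2c3=4.
Step 7. [r4c1∈{4}] r4c1 is down to just 4. So r4c1=4.
Step 8. [r4c2∈{3}] r4c2 has the single candidate 3, so r4c2=3.
Step 9. [r1c3∈{2}] r1c3's peers cover all but 2 ⇒ r1c3=2.

Answer: 3 4 2 1 / 2 1 4 3 / 1 2 3 4 / 4 3 1 2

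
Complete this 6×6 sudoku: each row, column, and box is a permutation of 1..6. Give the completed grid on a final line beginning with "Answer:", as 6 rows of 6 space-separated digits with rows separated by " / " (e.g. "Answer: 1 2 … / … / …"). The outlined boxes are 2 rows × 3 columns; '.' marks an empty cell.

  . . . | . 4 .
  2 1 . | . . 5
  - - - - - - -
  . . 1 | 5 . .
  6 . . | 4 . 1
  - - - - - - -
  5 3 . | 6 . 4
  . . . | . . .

Step 1. [r2c4∈{3}] r2c4 is down to just 3, so r2c4=3.
Step 2. [r5c3∈{2}] r5c3 is down to just 2 ⇒ r5c3=2.
Step 3. [r2c5∈{6}] only 6 remains possible at r2c5, so r2c5=6.
Step 4. [r6c1∈{1,4}] in col 1, 1 fits only at r6c1, so r6c1=1.
Step 5. [r1c6∈{2}] r1c6's peers cover all but 2, so r1c6=2.
Step 6. [r1c1∈{3}] nothing but 3 survives at r1c1 ⇒ r1c1=3.
Step 7. [r6c6∈{3}] r6c6 has the single candidate 3 ⇒ r6c6=3.
Step 8. [r3c5∈{2,3}] r3c5 is the only open cell in row 3 admitting 3. So r3c5=3.
Step 9. [r4c5∈{2}] r4c5 has the single candidate 2, so r4c5=2.
Step 10. [r4c2∈{5}] nothing but 5 survives at r4c2 ⇒ r4c2=5.
Step 11. [r1c2∈{6}] r1c2 is down to just 6, so r1c2=6.
Step 12. [r6c2∈{4}] r6c2's peers cover all but 4, so r6c2=4.
Step 13. [r3c2∈{2}] only 2 remains possible at r3c2, so r3c2=2.
Step 14. [r3c6∈{6}] only 6 remains possible at r3c6. So r3c6=6.
Step 15. [r3c1∈{4}] r3c1 has the single candidate 4. So r3c1=4.
Step 16. [r2c3∈{4}] only 4 remains possible at r2c3 ⇒ r2c3=4.
Step 17. [r4c3∈{3}] r4c3's peers cover all but 3 ⇒ r4c3=3.
Step 18. [r6c4∈{2}] r6c4's peers cover all but 2, so r6c4=2.
Step 19. [r6c5∈{5}] only 5 remains possible at r6c5. So r6c5=5.
Step 20. [r1c4∈{1}] r1c4's peers cover all but 1, so r1c4=1.
Step 21. [r6c3∈{6}] r6c3 has the single candidate 6 ⇒ r6c3=6.
Step 22. [r1c3∈{5}] r1c3 has the single candidate 5 ⇒ r1c3=5.
Step 23. [r5c5∈{1}] r5c5's peers cover all but 1, so r5c5=1.

Answer: 3 6 5 1 4 2 / 2 1 4 3 6 5 / 4 2 1 5 3 6 / 6 5 3 4 2 1 / 5 3 2 6 1 4 / 1 4 6 2 5 3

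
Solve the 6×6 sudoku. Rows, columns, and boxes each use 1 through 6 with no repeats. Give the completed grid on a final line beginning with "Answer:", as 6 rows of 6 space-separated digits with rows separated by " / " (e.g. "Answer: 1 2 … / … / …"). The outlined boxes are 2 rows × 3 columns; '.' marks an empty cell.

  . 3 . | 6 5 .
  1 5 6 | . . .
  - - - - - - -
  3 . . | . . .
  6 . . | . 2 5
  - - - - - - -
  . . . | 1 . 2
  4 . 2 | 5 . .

Step 1. [r3c4∈{4}] r3c4 is down to just 4 ⇒ r3c4=4.
Step 2. [r3c5∈{1,6}] in col 5, 1 fits only at r3c5, so r3c5=1.
Step 3. [r5c5∈{3,4,6}] r5c5 is the only open cell in row 5 admitting 4 ⇒ r5c5=4.
Step 4. [r2c5∈{3}] r2c5 has the single candidate 3, so r2c5=3.
Step 5. [r6c2∈{1,6}] across row 6, 1 lands solely at r6c2 ⇒ r6c2=1.
Step 6. [r1c3∈{4}] r1c3 has the single candidate 4 ⇒ r1c3=4.
Step 7. [r5c3∈{3,5}] in row 5, 3 fits only at r5c3. So r5c3=3.
Step 8. [r3c6∈{6}] r3c6's peers cover all but 6, so r3c6=6.
Step 9. [r4c3∈{1}] nothing but 1 survives at r4c3, so r4c3=1.
Step 10. [r2c6∈{4}] r2c6's peers cover all but 4. So r2c6=4.
Step 11. [r2c4∈{2}] r2c4 has the single candidate 2, so r2c4=2.
Step 12. [r4c2∈{4}] r4c2 is down to just 4, so r4c2=4.
Step 13. [r6c5∈{6}] r6c5 is down to just 6 ⇒ r6c5=6.
Step 14. [r6c6∈{3}] r6c6 has the single candidate 3. So r6c6=3.
Step 15. [r5c2∈{6}] r5c2 is down to just 6. So r5c2=6.
Step 16. [r5c1∈{5}] r5c1 has the single candidate 5, so r5c1=5.
Step 17. [r4c4∈{3}] r4c4 has the single candidate 3 ⇒ r4c4=3.
Step 18. [r1c1∈{2}] r1c1 is down to just 2 ⇒ r1c1=2.
Step 19. [r1c6∈{1}] nothing but 1 survives at r1c6 ⇒ r1c6=1.
Step 20. [r3c3∈{5}] nothing but 5 survives at r3c3, so r3c3=5.
Step 21. [r3c2∈{2}] r3c2's peers cover all but 2 ⇒ r3c2=2.

Answer: 2 3 4 6 5 1 / 1 5 6 2 3 4 / 3 2 5 4 1 6 / 6 4 1 3 2 5 / 5 6 3 1 4 2 / 4 1 2 5 6 3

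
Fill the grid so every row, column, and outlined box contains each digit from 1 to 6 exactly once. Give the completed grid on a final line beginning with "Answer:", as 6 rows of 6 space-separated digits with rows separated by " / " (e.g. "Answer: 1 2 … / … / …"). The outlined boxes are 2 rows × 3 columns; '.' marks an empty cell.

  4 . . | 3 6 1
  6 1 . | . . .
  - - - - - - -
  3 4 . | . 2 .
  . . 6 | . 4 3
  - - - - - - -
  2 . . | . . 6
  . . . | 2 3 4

Step 1. [r2c5∈{5}] nothing but 5 survives at r2c5, so r2c5=5.
Step 2. [r5c4∈{1,5}] in box 6, 5 fits only at r5c4 ⇒ r5c4=5.
Step 3. [r5c3∈{1,3,4}] across row 5, 4 lands solely at r5c3, so r5c3=4.
Step 4. [r4c2∈{2,5}] row 4 places 2 nowhere but r4c2, so r4c2=2.
Step 5. [r4c1∈{1,5}] across row 4, 5 lands solely at r4c1. So r4c1=5.
Step 6. [r3c3∈{1}] only 1 remains possible at r3c3 ⇒ r3c3=1.
Step 7. [r1c3∈{2,5}] across row 1, 2 lands solely at r1c3 ⇒ r1c3=2.
Step 8. [r6c2∈{5,6}] 6 has one home in row 6: r6c2. So r6c2=6.
Step 9. [r6c1∈{1}] r6c1 has the single candidate 1, so r6c1=1.
Step 10. [r6c3∈{5}] r6c3's peers cover all but 5. So r6c3=5.
Step 11. [r2c3∈{3}] nothing but 3 survives at r2c3 ⇒ r2c3=3.
Step 12. [r2c6∈{2}] nothing but 2 survives at r2c6, so r2c6=2.
Step 13. [r3c4∈{6}] r3c4 is down to just 6. So r3c4=6.
Step 14. [r4c4∈{1}] nothing but 1 survives at r4c4. So r4c4=1.
Step 15. [r2c4∈{4}] nothing but 4 survives at r2c4. So r2c4=4.
Step 16. [r5c5∈{1}] r5c5's peers cover all but 1 ⇒ r5c5=1.
Step 17. [r5c2∈{3}] r5c2 is down to just 3 ⇒ r5c2=3.
Step 18. [r1c2∈{5}] nothing but 5 survives at r1c2 ⇒ r1c2=5.
Step 19. [r3c6∈{5}] r3c6 has the single candidate 5 ⇒ r3c6=5.

Answer: 4 5 2 3 6 1 / 6 1 3 4 5 2 / 3 4 1 6 2 5 / 5 2 6 1 4 3 / 2 3 4 5 1 6 / 1 6 5 2 3 4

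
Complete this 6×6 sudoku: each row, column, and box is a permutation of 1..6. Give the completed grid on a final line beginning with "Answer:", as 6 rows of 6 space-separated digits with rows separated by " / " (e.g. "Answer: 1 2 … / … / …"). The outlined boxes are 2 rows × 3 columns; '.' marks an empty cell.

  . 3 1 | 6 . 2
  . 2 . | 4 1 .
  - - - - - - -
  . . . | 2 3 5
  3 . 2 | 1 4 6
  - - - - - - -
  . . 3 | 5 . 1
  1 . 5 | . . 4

Step 1. [r6c2∈{6}] r6c2's peers cover all but 6 ⇒ r6c2=6.
Step 2. [r3c3∈{4,6}] across col 3, 4 lands solely at r3c3, so r3c3=4.
Step 3. [r2c1∈{5,6}] across row 2, 5 lands solely at r2c1. So r2c1=5.
Step 4. [r5c1∈{2,4}] in col 1, 2 fits only at r5c1 ⇒ r5c1=2.
Step 5. [r4c2∈{5}] only 5 remains possible at r4c2 ⇒ r4c2=5.
Step 6. [r2c6∈{3}] nothing but 3 survives at r2c6, so r2c6=3.
Step 7. [r3c1∈{6}] r3c1's peers cover all but 6. So r3c1=6.
Step 8. [r5c5∈{6}] r5c5 has the single candidate 6. So r5c5=6.
Step 9. [r1c1∈{4}] nothing but 4 survives at r1c1 ⇒ r1c1=4.
Step 10. [r2c3∈{6}] only 6 remains possible at r2c3. So r2c3=6.
Step 11. [r6c5∈{2}] r6c5 is down to just 2, so r6c5=2.
Step 12. [r5c2∈{4}] nothing but 4 survives at r5c2. So r5c2=4.
Step 13. [r6c4∈{3}] r6c4 has the single candidate 3, so r6c4=3.
Step 14. [r3c2∈{1}] only 1 remains possible at r3c2 ⇒ r3c2=1.
Step 15. [r1c5∈{5}] nothing but 5 survives at r1c5, so r1c5=5.

Answer: 4 3 1 6 5 2 / 5 2 6 4 1 3 / 6 1 4 2 3 5 / 3 5 2 1 4 6 / 2 4 3 5 6 1 / 1 6 5 3 2 4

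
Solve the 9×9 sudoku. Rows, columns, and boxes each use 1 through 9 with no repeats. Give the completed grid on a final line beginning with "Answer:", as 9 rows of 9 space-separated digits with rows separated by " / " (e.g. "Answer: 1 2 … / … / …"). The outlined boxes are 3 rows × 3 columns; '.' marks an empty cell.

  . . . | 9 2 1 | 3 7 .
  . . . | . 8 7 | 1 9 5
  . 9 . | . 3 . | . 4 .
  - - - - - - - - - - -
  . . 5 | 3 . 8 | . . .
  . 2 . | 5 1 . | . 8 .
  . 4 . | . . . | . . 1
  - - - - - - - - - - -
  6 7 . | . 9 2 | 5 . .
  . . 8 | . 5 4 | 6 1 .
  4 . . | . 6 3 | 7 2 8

Step 1. [r1c9∈{6}] nothing but 6 survives at r1c9. So r1c9=6.
Step 2. [r6c1∈{3,7,8,9}] across row 6, 8 lands solely at r6c1. So r6c1=8.
Step 3. [r7c8∈{3}] r7c8 is down to just 3 ⇒ r7c8=3.
Step 4. [r6c3∈{3,6,7,9}] in row 6, 3 fits only at r6c3. So r6c3=3.
Step 5. [r8c1∈{2,3,9}] in row 8, 2 fits only at r8c1, so r8c1=2.
Step 6. [r7c3∈{1}] r7c3 has the single candidate 1, so r7c3=1.
Step 7. [r3c4∈{6}] r3c4 is down to just 6. So r3c4=6.
Step 8. [r3c9∈{2}] only 2 remains possible at r3c9, so r3c9=2.
Step 9. [r5c9∈{3,4,7,9}] in row 5, 3 fits only at r5c9 ⇒ r5c9=3.
Step 10. [r4c9∈{4,7,9}] r4c9 is the only open cell in col 9 admitting 7 ⇒ r4c9=7.
Step 11. [r3c1∈{1,5,7}] row 3 places 1 nowhere but r3c1 ⇒ r3c1=1.
Step 12. [r4c1∈{9}] r4c1's peers cover all but 9, so r4c1=9.
Step 13. [r6c4∈{2,7}] in col 4, 2 fits only at r6c4, so r6c4=2.
Step 14. [r2c3∈{2,4,6}] across row 2, 2 lands solely at r2c3 ⇒ r2c3=2.
Step 15. [r5c3∈{6,7}] in col 3, 6 fits only at r5c3, so r5c3=6.
Step 16. [r6c7∈{9}] r6c7 is down to just 9 ⇒ r6c7=9.
Step 17. [r8c2∈{3}] only 3 remains possible at r8c2. So r8c2=3.
Step 18. [r1c2∈{5,8}] row 1 places 8 nowhere but r1c2, so r1c2=8.
Step 19. [r6c8∈{5,6}] 5 has one home in row 6: r6c8 ⇒ r6c8=5.
Step 20. [r5c7∈{4}] r5c7 is down to just 4, so r5c7=4.
Step 21. [r1c1∈{5}] r1c1 has the single candidate 5. So r1c1=5.
Step 22. [r4c8∈{6}] nothing but 6 survives at r4c8. So r4c8=6.
Step 23. [r8c4∈{7}] only 7 remains possible at r8c4, so r8c4=7.
Step 24. [r7c4∈{8}] r7c4's peers cover all but 8, so r7c4=8.
Step 25. [r3c3∈{7}] only 7 remains possible at r3c3, so r3c3=7.
Step 26. [r4c7∈{2}] r4c7 has the single candidate 2. So r4c7=2.
Step 27. [r9c4∈{1}] r9c4's peers cover all but 1 ⇒ r9c4=1.
Step 28. [r4c5∈{4}] r4c5 is down to just 4, so r4c5=4.
Step 29. [r3c6∈{5}] nothing but 5 survives at r3c6 ⇒ r3c6=5.
Step 30. [r2c1∈{3}] r2c1 is down to just 3, so r2c1=3.
Step 31. [r7c9∈{4}] r7c9's peers cover all but 4. So r7c9=4.
Step 32. [r9c2∈{5}] r9c2's peers cover all but 5, so r9c2=5.
Step 33. [r2c2∈{6}] r2c2's peers cover all but 6 ⇒ r2c2=6.
Step 34. [r1c3∈{4}] r1c3 is down to just 4, so r1c3=4.
Step 35. [r4c2∈{1}] only 1 remains possible at r4c2. So r4c2=1.
Step 36. [r6c6∈{6}] r6c6 is down to just 6, so r6c6=6.
Step 37. [r3c7∈{8}] nothing but 8 survives at r3c7, so r3c7=8.
Step 38. [r9c3∈{9}] nothing but 9 survives at r9c3 ⇒ r9c3=9.
Step 39. [r5c1∈{7}] r5c1 is down to just 7. So r5c1=7.
Step 40. [r8c9∈{9}] nothing but 9 survives at r8c9. So r8c9=9.
Step 41. [r5c6∈{9}] r5c6 has the single candidate 9. So r5c6=9.
Step 42. [r6c5∈{7}] r6c5's peers cover all but 7. So r6c5=7.
Step 43. [r2c4∈{4}] r2c4 is down to just 4, so r2c4=4.

Answer: 5 8 4 9 2 1 3 7 6 / 3 6 2 4 8 7 1 9 5 / 1 9 7 6 3 5 8 4 2 / 9 1 5 3 4 8 2 6 7 / 7 2 6 5 1 9 4 8 3 / 8 4 3 2 7 6 9 5 1 / 6 7 1 8 9 2 5 3 4 / 2 3 8 7 5 4 6 1 9 / 4 5 9 1 6 3 7 2 8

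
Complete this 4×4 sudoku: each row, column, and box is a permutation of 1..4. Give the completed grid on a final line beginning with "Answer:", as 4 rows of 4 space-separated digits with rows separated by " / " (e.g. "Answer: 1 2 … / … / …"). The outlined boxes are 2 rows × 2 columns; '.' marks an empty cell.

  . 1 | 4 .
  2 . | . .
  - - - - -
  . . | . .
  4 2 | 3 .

Step 1. [r1c1∈{3}] r1c1 has the single candidate 3 ⇒ r1c1=3.
Step 2. [r4c4∈{1}] r4c4 has the single candidate 1. So r4c4=1.
Step 3. [r3c3∈{2}] r3c3 is down to just 2, so r3c3=2.
Step 4. [r3c2∈{3}] nothing but 3 survives at r3c2, so r3c2=3.
Step 5. [r2c4∈{3}] only 3 remains possible at r2c4, so r2c4=3.
Step 6. [r2c3∈{1}] r2c3 has the single candidate 1, so r2c3=1.
Step 7. [r3c1∈{1}] r3c1's peers cover all but 1. So r3c1=1.
Step 8. [r1c4∈{2}] r1c4 is down to just 2, so r1c4=2.
Step 9. [r3c4∈{4}] nothing but 4 survives at r3c4 ⇒ r3c4=4.
Step 10. [r2c2∈{4}] r2c2 is down to just 4, so r2c2=4.

Answer: 3 1 4 2 / 2 4 1 3 / 1 3 2 4 / 4 2 3 1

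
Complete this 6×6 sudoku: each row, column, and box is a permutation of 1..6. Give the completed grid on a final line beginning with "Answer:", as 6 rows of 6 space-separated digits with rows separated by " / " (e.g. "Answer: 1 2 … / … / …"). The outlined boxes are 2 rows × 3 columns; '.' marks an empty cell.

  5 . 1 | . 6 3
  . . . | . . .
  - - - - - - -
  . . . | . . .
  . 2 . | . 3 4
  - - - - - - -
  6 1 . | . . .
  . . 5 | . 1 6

Step 1. [r4c4∈{1,5,6}] 5 has one home in row 4: r4c4 ⇒ r4c4=5.
Step 2. [r1c4∈{2,4}] r1c4 is the only open cell in row 1 admitting 2 ⇒ r1c4=2.
Step 3. [r1c2∈{4}] nothing but 4 survives at r1c2, so r1c2=4.
Step 4. [r6c2∈{3}] r6c2 has the single candidate 3 ⇒ r6c2=3.
Step 5. [r6c4∈{4}] r6c4's peers cover all but 4 ⇒ r6c4=4.
Step 6. [r4c3∈{6}] r4c3 is down to just 6, so r4c3=6.
Step 7. [r3c1∈{1,3,4}] col 1 places 4 nowhere but r3c1 ⇒ r3c1=4.
Step 8. [r6c1∈{2}] nothing but 2 survives at r6c1, so r6c1=2.
Step 9. [r3c5∈{2}] r3c5 has the single candidate 2. So r3c5=2.
Step 10. [r2c4∈{1}] nothing but 1 survives at r2c4. So r2c4=1.
Step 11. [r2c6∈{5}] r2c6 has the single candidate 5, so r2c6=5.
Step 12. [r3c3∈{3}] r3c3 is down to just 3 ⇒ r3c3=3.
Step 13. [r5c6∈{2}] r5c6 is down to just 2, so r5c6=2.
Step 14. [r2c1∈{3}] r2c1's peers cover all but 3. So r2c1=3.
Step 15. [r2c3∈{2}] r2c3's peers cover all but 2. So r2c3=2.
Step 16. [r3c2∈{5}] r3c2's peers cover all but 5. So r3c2=5.
Step 17. [r5c3∈{4}] r5c3's peers cover all but 4. So r5c3=4.
Step 18. [r2c5∈{4}] only 4 remains possible at r2c5. So r2c5=4.
Step 19. [r2c2∈{6}] r2c2 has the single candidate 6 ⇒ r2c2=6.
Step 20. [r5c5∈{5}] nothing but 5 survives at r5c5 ⇒ r5c5=5.
Step 21. [r4c1∈{1}] only 1 remains possible at r4c1 ⇒ r4c1=1.
Step 22. [r3c4∈{6}] r3c4 is down to just 6. So r3c4=6.
Step 23. [r5c4∈{3}] nothing but 3 survives at r5c4 ⇒ r5c4=3.
Step 24. [r3c6∈{1}] nothing but 1 survives at r3c6. So r3c6=1.

Answer: 5 4 1 2 6 3 / 3 6 2 1 4 5 / 4 5 3 6 2 1 / 1 2 6 5 3 4 / 6 1 4 3 5 2 / 2 3 5 4 1 6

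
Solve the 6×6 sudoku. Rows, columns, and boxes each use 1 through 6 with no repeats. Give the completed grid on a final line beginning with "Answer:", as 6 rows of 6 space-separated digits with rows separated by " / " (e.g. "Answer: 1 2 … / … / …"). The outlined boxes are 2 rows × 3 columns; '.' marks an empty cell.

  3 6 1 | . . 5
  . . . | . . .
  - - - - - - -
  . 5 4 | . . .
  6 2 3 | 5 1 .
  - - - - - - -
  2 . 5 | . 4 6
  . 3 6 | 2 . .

Step 1. [r6c6∈{1}] r6c6's peers cover all but 1, so r6c6=1.
Step 2. [r2c2∈{4}] r2c2's peers cover all but 4, so r2c2=4.
Step 3. [r1c5∈{2}] r1c5's peers cover all but 2 ⇒ r1c5=2.
Step 4. [r2c6∈{3}] r2c6 is down to just 3, so r2c6=3.
Step 5. [r2c5∈{6}] r2c5 is down to just 6 ⇒ r2c5=6.
Step 6. [r3c4∈{3,6}] 6 has one home in row 3: r3c4, so r3c4=6.
Step 7. [r5c2∈{1}] only 1 remains possible at r5c2, so r5c2=1.
Step 8. [r5c4∈{3}] only 3 remains possible at r5c4. So r5c4=3.
Step 9. [r2c3∈{2}] r2c3's peers cover all but 2. So r2c3=2.
Step 10. [r2c4∈{1}] r2c4 is down to just 1. So r2c4=1.
Step 11. [r4c6∈{4}] r4c6 has the single candidate 4, so r4c6=4.
Step 12. [r3c5∈{3}] only 3 remains possible at r3c5, so r3c5=3.
Step 13. [r6c5∈{5}] r6c5 has the single candidate 5 ⇒ r6c5=5.
Step 14. [r6c1∈{4}] r6c1 is down to just 4, so r6c1=4.
Step 15. [r1c4∈{4}] nothing but 4 survives at r1c4 ⇒ r1c4=4.
Step 16. [r3c1∈{1}] only 1 remains possible at r3c1, so r3c1=1.
Step 17. [r3c6∈{2}] only 2 remains possible at r3c6. So r3c6=2.
Step 18. [r2c1∈{5}] r2c1 is down to just 5. So r2c1=5.

Answer: 3 6 1 4 2 5 / 5 4 2 1 6 3 / 1 5 4 6 3 2 / 6 2 3 5 1 4 / 2 1 5 3 4 6 / 4 3 6 2 5 1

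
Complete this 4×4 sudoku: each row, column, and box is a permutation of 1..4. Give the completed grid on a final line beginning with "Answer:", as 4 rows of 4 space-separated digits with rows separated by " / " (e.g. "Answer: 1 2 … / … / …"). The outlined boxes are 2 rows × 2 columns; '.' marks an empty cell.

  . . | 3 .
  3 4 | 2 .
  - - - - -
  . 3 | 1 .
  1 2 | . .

Step 1. [r1c4∈{1,4}] in row 1, 4 fits only at r1c4. So r1c4=4.
Step 2. [r4c3∈{4}] nothing but 4 survives at r4c3 ⇒ r4c3=4.
Step 3. [r3c4∈{2}] r3c4's peers cover all but 2, so r3c4=2.
Step 4. [r3c1∈{4}] r3c1 has the single candidate 4, so r3c1=4.
Step 5. [r4c4∈{3}] nothing but 3 survives at r4c4. So r4c4=3.
Step 6. [r1c2∈{1}] r1c2 has the single candidate 1. So r1c2=1.
Step 7. [r1c1∈{2}] r1c1 has the single candidate 2, so r1c1=2.
Step 8. [r2c4∈{1}] only 1 remains possible at r2c4. So r2c4=1.

Answer: 2 1 3 4 / 3 4 2 1 / 4 3 1 2 / 1 2 4 3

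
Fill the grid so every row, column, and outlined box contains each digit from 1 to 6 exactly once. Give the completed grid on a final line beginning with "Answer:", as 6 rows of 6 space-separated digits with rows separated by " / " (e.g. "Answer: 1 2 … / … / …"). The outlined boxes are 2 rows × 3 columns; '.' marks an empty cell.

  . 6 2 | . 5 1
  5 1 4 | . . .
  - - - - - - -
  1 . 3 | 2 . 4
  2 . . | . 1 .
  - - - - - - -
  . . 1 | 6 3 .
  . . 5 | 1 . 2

Step 1. [r2c4∈{3}] nothing but 3 survives at r2c4, so r2c4=3.
Step 2. [r5c1∈{4}] r5c1's peers cover all but 4 ⇒ r5c1=4.
Step 3. [r2c6∈{6}] r2c6 has the single candidate 6. So r2c6=6.
Step 4. [r4c4∈{5}] only 5 remains possible at r4c4, so r4c4=5.
Step 5. [r1c1∈{3}] r1c1 is down to just 3. So r1c1=3.
Step 6. [r6c2∈{3}] nothing but 3 survives at r6c2. So r6c2=3.
Step 7. [r3c2∈{5}] only 5 remains possible at r3c2, so r3c2=5.
Step 8. [r6c5∈{4}] r6c5 is down to just 4, so r6c5=4.
Step 9. [r1c4∈{4}] r1c4's peers cover all but 4 ⇒ r1c4=4.
Step 10. [r5c2∈{2}] r5c2's peers cover all but 2. So r5c2=2.
Step 11. [r4c3∈{6}] only 6 remains possible at r4c3. So r4c3=6.
Step 12. [r4c2∈{4}] r4c2 is down to just 4, so r4c2=4.
Step 13. [r3c5∈{6}] r3c5 has the single candidate 6. So r3c5=6.
Step 14. [r5c6∈{5}] r5c6 is down to just 5 ⇒ r5c6=5.
Step 15. [r2c5∈{2}] r2c5 has the single candidate 2, so r2c5=2.
Step 16. [r4c6∈{3}] r4c6 has the single candidate 3 ⇒ r4c6=3.
Step 17. [r6c1∈{6}] nothing but 6 survives at r6c1. So r6c1=6.

Answer: 3 6 2 4 5 1 / 5 1 4 3 2 6 / 1 5 3 2 6 4 / 2 4 6 5 1 3 / 4 2 1 6 3 5 / 6 3 5 1 4 2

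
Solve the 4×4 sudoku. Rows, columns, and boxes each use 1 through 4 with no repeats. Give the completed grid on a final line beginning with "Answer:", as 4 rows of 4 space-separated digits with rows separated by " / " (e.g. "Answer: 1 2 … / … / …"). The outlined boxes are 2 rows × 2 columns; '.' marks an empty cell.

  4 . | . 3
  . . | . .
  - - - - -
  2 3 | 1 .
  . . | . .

Step 1. [r1c3∈{2}] only 2 remains possible at r1c3, so r1c3=2.
Step 2. [r3c4∈{4}] r3c4 is down to just 4 ⇒ r3c4=4.
Step 3. [r1c2∈{1}] r1c2 has the single candidate 1 ⇒ r1c2=1.
Step 4. [r4c3∈{3}] r4c3 has the single candidate 3, so r4c3=3.
Step 5. [r2c1∈{3}] r2c1 is down to just 3. So r2c1=3.
Step 6. [r4c1∈{1}] r4c1 has the single candidate 1, so r4c1=1.
Step 7. [r2c2∈{2}] r2c2 is down to just 2 ⇒ r2c2=2.
Step 8. [r4c4∈{2}] only 2 remains possible at r4c4. So r4c4=2.
Step 9. [r2c3∈{4}] r2c3 has the single candidate 4 ⇒ r2c3=4.
Step 10. [r2c4∈{1}] nothing but 1 survives at r2c4. So r2c4=1.
Step 11. [r4c2∈{4}] only 4 remains possible at r4c2 ⇒ r4c2=4.

Answer: 4 1 2 3 / 3 2 4 1 / 2 3 1 4 / 1 4 3 2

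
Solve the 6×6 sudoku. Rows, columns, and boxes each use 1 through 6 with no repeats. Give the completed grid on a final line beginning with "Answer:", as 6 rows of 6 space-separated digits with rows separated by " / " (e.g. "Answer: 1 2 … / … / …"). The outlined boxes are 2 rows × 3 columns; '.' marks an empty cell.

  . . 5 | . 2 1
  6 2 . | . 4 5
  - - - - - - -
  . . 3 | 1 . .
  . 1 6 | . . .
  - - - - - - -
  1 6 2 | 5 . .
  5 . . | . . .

Step 1. [r5c6∈{3,4}] across row 5, 4 lands solely at r5c6. So r5c6=4.
Step 2. [r6c2∈{3,4}] across box 5, 3 lands solely at r6c2, so r6c2=3.
Step 3. [r4c6∈{2,3}] r4c6 is the only open cell in col 6 admitting 3. So r4c6=3.
Step 4. [r1c2∈{4}] only 4 remains possible at r1c2 ⇒ r1c2=4.
Step 5. [r3c1∈{2,4}] 4 has one home in row 3: r3c1. So r3c1=4.
Step 6. [r3c6∈{2,6}] in row 3, 2 fits only at r3c6. So r3c6=2.
Step 7. [r3c5∈{5,6}] in row 3, 6 fits only at r3c5 ⇒ r3c5=6.
Step 8. [r1c4∈{3,6}] across row 1, 6 lands solely at r1c4. So r1c4=6.
Step 9. [r3c2∈{5}] r3c2 is down to just 5 ⇒ r3c2=5.
Step 10. [r6c6∈{6}] r6c6's peers cover all but 6 ⇒ r6c6=6.
Step 11. [r4c4∈{4}] r4c4 is down to just 4, so r4c4=4.
Step 12. [r6c3∈{4}] r6c3 is down to just 4 ⇒ r6c3=4.
Step 13. [r1c1∈{3}] only 3 remains possible at r1c1 ⇒ r1c1=3.
Step 14. [r4c1∈{2}] only 2 remains possible at r4c1. So r4c1=2.
Step 15. [r2c3∈{1}] r2c3 is down to just 1 ⇒ r2c3=1.
Step 16. [r6c5∈{1}] r6c5 is down to just 1 ⇒ r6c5=1.
Step 17. [r5c5∈{3}] r5c5 has the single candidate 3. So r5c5=3.
Step 18. [r6c4∈{2}] r6c4's peers cover all but 2. So r6c4=2.
Step 19. [r4c5∈{5}] r4c5's peers cover all but 5, so r4c5=5.
Step 20. [r2c4∈{3}] r2c4 has the single candidate 3, so r2c4=3.

Answer: 3 4 5 6 2 1 / 6 2 1 3 4 5 / 4 5 3 1 6 2 / 2 1 6 4 5 3 / 1 6 2 5 3 4 / 5 3 4 2 1 6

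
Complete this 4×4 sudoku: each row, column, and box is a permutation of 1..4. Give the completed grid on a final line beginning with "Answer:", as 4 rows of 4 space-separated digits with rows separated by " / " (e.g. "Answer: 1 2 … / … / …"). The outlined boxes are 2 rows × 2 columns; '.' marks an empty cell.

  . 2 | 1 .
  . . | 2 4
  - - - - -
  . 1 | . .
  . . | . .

Step 1. [r4c2∈{3,4}] col 2 places 4 nowhere but r4c2 ⇒ r4c2=4.
Step 2. [r4c3∈{3}] nothing but 3 survives at r4c3, so r4c3=3.
Step 3. [r3c1∈{2,3}] in row 3, 3 fits only at r3c1. So r3c1=3.
Step 4. [r4c4∈{1,2}] row 4 places 1 nowhere but r4c4 ⇒ r4c4=1.
Step 5. [r2c2∈{3}] nothing but 3 survives at r2c2 ⇒ r2c2=3.
Step 6. [r4c1∈{2}] r4c1 is down to just 2 ⇒ r4c1=2.
Step 7. [r3c4∈{2}] nothing but 2 survives at r3c4 ⇒ r3c4=2.
Step 8. [r1c1∈{4}] only 4 remains possible at r1c1, so r1c1=4.
Step 9. [r2c1∈{1}] only 1 remains possible at r2c1 ⇒ r2c1=1.
Step 10. [r1c4∈{3}] r1c4 is down to just 3 ⇒ r1c4=3.
Step 11. [r3c3∈{4}] r3c3's peers cover all but 4. So r3c3=4.

Answer: 4 2 1 3 / 1 3 2 4 / 3 1 4 2 / 2 4 3 1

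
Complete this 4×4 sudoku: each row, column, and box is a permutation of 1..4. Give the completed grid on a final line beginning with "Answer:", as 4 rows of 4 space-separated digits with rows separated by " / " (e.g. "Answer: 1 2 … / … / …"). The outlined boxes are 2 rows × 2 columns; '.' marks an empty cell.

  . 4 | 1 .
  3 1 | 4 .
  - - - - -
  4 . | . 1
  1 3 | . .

Step 1. [r2c4∈{2}] r2c4's peers cover all but 2, so r2c4=2.
Step 2. [r3c2∈{2}] only 2 remains possible at r3c2, so r3c2=2.
Step 3. [r4c3∈{2}] r4c3 has the single candidate 2, so r4c3=2.
Step 4. [r1c4∈{3}] r1c4's peers cover all but 3, so r1c4=3.
Step 5. [r1c1∈{2}] only 2 remains possible at r1c1. So r1c1=2.
Step 6. [r4c4∈{4}] only 4 remains possible at r4c4 ⇒ r4c4=4.
Step 7. [r3c3∈{3}] r3c3 has the single candidate 3, so r3c3=3.

Answer: 2 4 1 3 / 3 1 4 2 / 4 2 3 1 / 1 3 2 4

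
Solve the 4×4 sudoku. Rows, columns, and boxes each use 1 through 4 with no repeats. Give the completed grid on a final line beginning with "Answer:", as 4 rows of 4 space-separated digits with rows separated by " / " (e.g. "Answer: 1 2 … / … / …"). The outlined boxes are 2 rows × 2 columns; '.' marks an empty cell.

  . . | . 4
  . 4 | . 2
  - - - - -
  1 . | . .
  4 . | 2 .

Step 1. [r3c4∈{3}] r3c4 is down to just 3, so r3c4=3.
Step 2. [r2c1∈{3}] r2c1 is down to just 3, so r2c1=3.
Step 3. [r1c2∈{1,2}] col 2 places 1 nowhere but r1c2, so r1c2=1.
Step 4. [r3c2∈{2}] r3c2's peers cover all but 2, so r3c2=2.
Step 5. [r4c2∈{3}] only 3 remains possible at r4c2, so r4c2=3.
Step 6. [r4c4∈{1}] only 1 remains possible at r4c4. So r4c4=1.
Step 7. [r3c3∈{4}] nothing but 4 survives at r3c3. So r3c3=4.
Step 8. [r1c3∈{3}] r1c3's peers cover all but 3 ⇒ r1c3=3.
Step 9. [r2c3∈{1}] r2c3's peers cover all but 1 ⇒ r2c3=1.
Step 10. [r1c1∈{2}] r1c1 has the single candidate 2 ⇒ r1c1=2.

Answer: 2 1 3 4 / 3 4 1 2 / 1 2 4 3 / 4 3 2 1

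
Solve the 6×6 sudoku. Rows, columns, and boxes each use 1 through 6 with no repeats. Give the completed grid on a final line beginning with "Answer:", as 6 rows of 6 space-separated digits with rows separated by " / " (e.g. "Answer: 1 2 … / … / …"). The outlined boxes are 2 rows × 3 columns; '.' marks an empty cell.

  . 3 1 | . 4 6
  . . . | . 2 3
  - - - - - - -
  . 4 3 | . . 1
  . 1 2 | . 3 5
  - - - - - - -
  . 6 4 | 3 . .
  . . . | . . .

Step 1. [r6c3∈{5}] r6c3 is down to just 5 ⇒ r6c3=5.
Step 2. [r6c2∈{2}] r6c2 has the single candidate 2, so r6c2=2.
Step 3. [r3c5∈{6}] r3c5 has the single candidate 6. So r3c5=6.
Step 4. [r2c2∈{5}] nothing but 5 survives at r2c2 ⇒ r2c2=5.
Step 5. [r6c5∈{1}] r6c5 has the single candidate 1, so r6c5=1.
Step 6. [r2c3∈{6}] r2c3 is down to just 6, so r2c3=6.
Step 7. [r6c4∈{4,6}] r6c4 is the only open cell in row 6 admitting 6. So r6c4=6.
Step 8. [r5c6∈{2}] r5c6 has the single candidate 2. So r5c6=2.
Step 9. [r5c5∈{5}] nothing but 5 survives at r5c5. So r5c5=5.
Step 10. [r4c4∈{4}] r4c4 is down to just 4 ⇒ r4c4=4.
Step 11. [r6c1∈{3}] r6c1's peers cover all but 3, so r6c1=3.
Step 12. [r6c6∈{4}] r6c6's peers cover all but 4, so r6c6=4.
Step 13. [r5c1∈{1}] nothing but 1 survives at r5c1 ⇒ r5c1=1.
Step 14. [r3c4∈{2}] r3c4 has the single candidate 2 ⇒ r3c4=2.
Step 15. [r4c1∈{6}] nothing but 6 survives at r4c1. So r4c1=6.
Step 16. [r2c1∈{4}] only 4 remains possible at r2c1 ⇒ r2c1=4.
Step 17. [r3c1∈{5}] only 5 remains possible at r3c1, so r3c1=5.
Step 18. [r1c1∈{2}] r1c1's peers cover all but 2. So r1c1=2.
Step 19. [r1c4∈{5}] r1c4 is down to just 5, so r1c4=5.
Step 20. [r2c4∈{1}] only 1 remains possible at r2c4. So r2c4=1.

Answer: 2 3 1 5 4 6 / 4 5 6 1 2 3 / 5 4 3 2 6 1 / 6 1 2 4 3 5 / 1 6 4 3 5 2 / 3 2 5 6 1 4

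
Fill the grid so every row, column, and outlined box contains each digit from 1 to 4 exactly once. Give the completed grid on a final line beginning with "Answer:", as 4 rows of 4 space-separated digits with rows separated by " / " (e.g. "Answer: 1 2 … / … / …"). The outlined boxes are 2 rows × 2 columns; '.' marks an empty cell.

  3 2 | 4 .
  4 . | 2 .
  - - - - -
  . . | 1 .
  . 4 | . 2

Step 1. [r2c4∈{1,3}] 3 has one home in row 2: r2c4. So r2c4=3.
Step 2. [r1c4∈{1}] r1c4 has the single candidate 1 ⇒ r1c4=1.
Step 3. [r2c2∈{1}] r2c2 has the single candidate 1. So r2c2=1.
Step 4. [r3c2∈{3}] r3c2 is down to just 3. So r3c2=3.
Step 5. [r3c1∈{2}] nothing but 2 survives at r3c1. So r3c1=2.
Step 6. [r4c3∈{3}] nothing but 3 survives at r4c3, so r4c3=3.
Step 7. [r3c4∈{4}] nothing but 4 survives at r3c4. So r3c4=4.
Step 8. [r4c1∈{1}] r4c1's peers cover all but 1 ⇒ r4c1=1.

Answer: 3 2 4 1 / 4 1 2 3 / 2 3 1 4 / 1 4 3 2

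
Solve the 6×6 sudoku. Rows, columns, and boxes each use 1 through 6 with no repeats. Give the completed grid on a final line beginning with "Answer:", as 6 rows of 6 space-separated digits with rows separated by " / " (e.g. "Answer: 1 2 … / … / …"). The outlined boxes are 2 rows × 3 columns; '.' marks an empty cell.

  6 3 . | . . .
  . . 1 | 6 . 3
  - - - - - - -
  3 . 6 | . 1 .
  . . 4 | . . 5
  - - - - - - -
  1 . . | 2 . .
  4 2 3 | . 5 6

Step 1. [r1c3∈{2,5}] across col 3, 2 lands solely at r1c3. So r1c3=2.
Step 2. [r1c5∈{4}] nothing but 4 survives at r1c5 ⇒ r1c5=4.
Step 3. [r3c2∈{5}] r3c2 has the single candidate 5, so r3c2=5.
Step 4. [r4c5∈{2,3,6}] 6 has one home in row 4: r4c5 ⇒ r4c5=6.
Step 5. [r5c6∈{4}] r5c6 has the single candidate 4 ⇒ r5c6=4.
Step 6. [r6c4∈{1}] r6c4 has the single candidate 1. So r6c4=1.
Step 7. [r2c5∈{2}] only 2 remains possible at r2c5, so r2c5=2.
Step 8. [r4c2∈{1}] only 1 remains possible at r4c2, so r4c2=1.
Step 9. [r4c1∈{2}] nothing but 2 survives at r4c1. So r4c1=2.
Step 10. [r2c2∈{4}] r2c2 has the single candidate 4 ⇒ r2c2=4.
Step 11. [r5c3∈{5}] r5c3 is down to just 5 ⇒ r5c3=5.
Step 12. [r5c2∈{6}] only 6 remains possible at r5c2. So r5c2=6.
Step 13. [r3c4∈{4}] nothing but 4 survives at r3c4. So r3c4=4.
Step 14. [r4c4∈{3}] r4c4 is down to just 3, so r4c4=3.
Step 15. [r2c1∈{5}] only 5 remains possible at r2c1, so r2c1=5.
Step 16. [r3c6∈{2}] r3c6 has the single candidate 2. So r3c6=2.
Step 17. [r1c4∈{5}] only 5 remains possible at r1c4. So r1c4=5.
Step 18. [r5c5∈{3}] only 3 remains possible at r5c5 ⇒ r5c5=3.
Step 19. [r1c6∈{1}] only 1 remains possible at r1c6, so r1c6=1.

Answer: 6 3 2 5 4 1 / 5 4 1 6 2 3 / 3 5 6 4 1 2 / 2 1 4 3 6 5 / 1 6 5 2 3 4 / 4 2 3 1 5 6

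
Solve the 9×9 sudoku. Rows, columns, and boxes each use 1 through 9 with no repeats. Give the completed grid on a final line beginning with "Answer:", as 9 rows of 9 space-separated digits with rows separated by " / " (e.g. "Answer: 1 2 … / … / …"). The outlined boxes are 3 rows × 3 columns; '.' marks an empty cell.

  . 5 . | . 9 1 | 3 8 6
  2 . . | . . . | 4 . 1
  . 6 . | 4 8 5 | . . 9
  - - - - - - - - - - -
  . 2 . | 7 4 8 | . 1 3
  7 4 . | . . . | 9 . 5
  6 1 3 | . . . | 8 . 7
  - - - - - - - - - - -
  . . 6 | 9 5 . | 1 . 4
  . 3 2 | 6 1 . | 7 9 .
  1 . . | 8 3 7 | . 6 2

Step 1. [r6c5∈{2}] only 2 remains possible at r6c5. So r6c5=2.
Step 2. [r8c1∈{4,5,8}] row 8 places 5 nowhere but r8c1 ⇒ r8c1=5.
Step 3. [r1c3∈{4,7}] in row 1, 7 fits only at r1c3, so r1c3=7.
Step 4. [r2c4∈{3}] nothing but 3 survives at r2c4 ⇒ r2c4=3.
Step 5. [r3c8∈{2,7}] r3c8 is the only open cell in row 3 admitting 7, so r3c8=7.
Step 6. [r9c2∈{9}] r9c2's peers cover all but 9. So r9c2=9.
Step 7. [r5c5∈{6}] nothing but 6 survives at r5c5. So r5c5=6.
Step 8. [r2c3∈{8,9}] across row 2, 9 lands solely at r2c3 ⇒ r2c3=9.
Step 9. [r7c2∈{7,8}] r7c2 is the only open cell in row 7 admitting 7, so r7c2=7.
Step 10. [r6c8∈{4}] r6c8 has the single candidate 4 ⇒ r6c8=4.
Step 11. [r7c1∈{8}] r7c1's peers cover all but 8. So r7c1=8.
Step 12. [r7c6∈{2}] r7c6's peers cover all but 2. So r7c6=2.
Step 13. [r4c1∈{9}] nothing but 9 survives at r4c1 ⇒ r4c1=9.
Step 14. [r2c8∈{5}] r2c8 has the single candidate 5, so r2c8=5.
Step 15. [r6c4∈{5}] only 5 remains possible at r6c4. So r6c4=5.
Step 16. [r4c3∈{5}] r4c3's peers cover all but 5, so r4c3=5.
Step 17. [r1c1∈{4}] r1c1 is down to just 4 ⇒ r1c1=4.
Step 18. [r8c9∈{8}] r8c9 has the single candidate 8. So r8c9=8.
Step 19. [r2c2∈{8}] r2c2 is down to just 8 ⇒ r2c2=8.
Step 20. [r9c3∈{4}] r9c3 has the single candidate 4, so r9c3=4.
Step 21. [r3c3∈{1}] nothing but 1 survives at r3c3 ⇒ r3c3=1.
Step 22. [r5c6∈{3}] r5c6 is down to just 3, so r5c6=3.
Step 23. [r3c7∈{2}] only 2 remains possible at r3c7 ⇒ r3c7=2.
Step 24. [r2c5∈{7}] r2c5's peers cover all but 7, so r2c5=7.
Step 25. [r9c7∈{5}] only 5 remains possible at r9c7 ⇒ r9c7=5.
Step 26. [r2c6∈{6}] r2c6 is down to just 6 ⇒ r2c6=6.
Step 27. [r4c7∈{6}] only 6 remains possible at r4c7 ⇒ r4c7=6.
Step 28. [r5c8∈{2}] nothing but 2 survives at r5c8. So r5c8=2.
Step 29. [r5c3∈{8}] r5c3's peers cover all but 8 ⇒ r5c3=8.
Step 30. [r5c4∈{1}] r5c4's peers cover all but 1 ⇒ r5c4=1.
Step 31. [r8c6∈{4}] nothing but 4 survives at r8c6, so r8c6=4.
Step 32. [r1c4∈{2}] nothing but 2 survives at r1c4 ⇒ r1c4=2.
Step 33. [r3c1∈{3}] nothing but 3 survives at r3c1 ⇒ r3c1=3.
Step 34. [r6c6∈{9}] r6c6 is down to just 9 ⇒ r6c6=9.
Step 35. [r7c8∈{3}] r7c8 is down to just 3 ⇒ r7c8=3.

Answer: 4 5 7 2 9 1 3 8 6 / 2 8 9 3 7 6 4 5 1 / 3 6 1 4 8 5 2 7 9 / 9 2 5 7 4 8 6 1 3 / 7 4 8 1 6 3 9 2 5 / 6 1 3 5 2 9 8 4 7 / 8 7 6 9 5 2 1 3 4 / 5 3 2 6 1 4 7 9 8 / 1 9 4 8 3 7 5 6 2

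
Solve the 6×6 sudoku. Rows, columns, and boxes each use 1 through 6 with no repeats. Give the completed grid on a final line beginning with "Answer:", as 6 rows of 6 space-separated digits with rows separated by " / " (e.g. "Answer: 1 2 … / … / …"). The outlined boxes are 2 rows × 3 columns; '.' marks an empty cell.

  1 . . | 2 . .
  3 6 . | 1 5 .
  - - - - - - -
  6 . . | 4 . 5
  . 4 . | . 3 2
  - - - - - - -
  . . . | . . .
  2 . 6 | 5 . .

Step 1. [r2c6∈{4}] r2c6 is down to just 4, so r2c6=4.
Step 2. [r5c4∈{3,6}] col 4 places 3 nowhere but r5c4. So r5c4=3.
Step 3. [r6c6∈{1}] r6c6 has the single candidate 1. So r6c6=1.
Step 4. [r4c3∈{1,5}] across row 4, 1 lands solely at r4c3. So r4c3=1.
Step 5. [r5c1∈{4,5}] across col 1, 4 lands solely at r5c1 ⇒ r5c1=4.
Step 6. [r3c3∈{2,3}] r3c3 is the only open cell in col 3 admitting 3. So r3c3=3.
Step 7. [r5c6∈{6}] only 6 remains possible at r5c6, so r5c6=6.
Step 8. [r1c2∈{5}] r1c2's peers cover all but 5 ⇒ r1c2=5.
Step 9. [r3c2∈{2}] r3c2 has the single candidate 2. So r3c2=2.
Step 10. [r2c3∈{2}] r2c3's peers cover all but 2, so r2c3=2.
Step 11. [r6c5∈{4}] r6c5 is down to just 4, so r6c5=4.
Step 12. [r1c5∈{6}] r1c5's peers cover all but 6, so r1c5=6.
Step 13. [r4c4∈{6}] r4c4's peers cover all but 6, so r4c4=6.
Step 14. [r6c2∈{3}] nothing but 3 survives at r6c2. So r6c2=3.
Step 15. [r3c5∈{1}] only 1 remains possible at r3c5 ⇒ r3c5=1.
Step 16. [r1c3∈{4}] only 4 remains possible at r1c3. So r1c3=4.
Step 17. [r5c3∈{5}] nothing but 5 survives at r5c3. So r5c3=5.
Step 18. [r1c6∈{3}] only 3 remains possible at r1c6, so r1c6=3.
Step 19. [r5c2∈{1}] nothing but 1 survives at r5c2 ⇒ r5c2=1.
Step 20. [r5c5∈{2}] r5c5's peers cover all but 2 ⇒ r5c5=2.
Step 21. [r4c1∈{5}] nothing but 5 survives at r4c1, so r4c1=5.

Answer: 1 5 4 2 6 3 / 3 6 2 1 5 4 / 6 2 3 4 1 5 / 5 4 1 6 3 2 / 4 1 5 3 2 6 / 2 3 6 5 4 1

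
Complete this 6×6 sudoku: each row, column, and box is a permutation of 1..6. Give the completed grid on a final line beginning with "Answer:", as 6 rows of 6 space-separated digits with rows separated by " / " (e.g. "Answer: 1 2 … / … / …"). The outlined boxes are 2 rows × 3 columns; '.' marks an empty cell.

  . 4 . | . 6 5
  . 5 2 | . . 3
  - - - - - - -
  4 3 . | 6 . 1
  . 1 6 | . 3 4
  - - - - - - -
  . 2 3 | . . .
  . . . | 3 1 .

Step 1. [r5c1∈{1,5,6}] row 5 places 1 nowhere but r5c1 ⇒ r5c1=1.
Step 2. [r3c3∈{5}] r3c3 has the single candidate 5, so r3c3=5.
Step 3. [r2c5∈{4}] r2c5's peers cover all but 4, so r2c5=4.
Step 4. [r4c4∈{2,5}] across row 4, 5 lands solely at r4c4. So r4c4=5.
Step 5. [r6c2∈{6}] r6c2's peers cover all but 6. So r6c2=6.
Step 6. [r2c4∈{1}] only 1 remains possible at r2c4 ⇒ r2c4=1.
Step 7. [r4c1∈{2}] nothing but 2 survives at r4c1, so r4c1=2.
Step 8. [r6c3∈{4}] r6c3 is down to just 4. So r6c3=4.
Step 9. [r1c4∈{2}] only 2 remains possible at r1c4 ⇒ r1c4=2.
Step 10. [r5c4∈{4}] r5c4's peers cover all but 4, so r5c4=4.
Step 11. [r5c6∈{6}] r5c6 has the single candidate 6. So r5c6=6.
Step 12. [r2c1∈{6}] only 6 remains possible at r2c1, so r2c1=6.
Step 13. [r1c3∈{1}] nothing but 1 survives at r1c3. So r1c3=1.
Step 14. [r6c1∈{5}] only 5 remains possible at r6c1 ⇒ r6c1=5.
Step 15. [r3c5∈{2}] r3c5's peers cover all but 2. So r3c5=2.
Step 16. [r5c5∈{5}] nothing but 5 survives at r5c5. So r5c5=5.
Step 17. [r6c6∈{2}] r6c6 has the single candidate 2, so r6c6=2.
Step 18. [r1c1∈{3}] r1c1 is down to just 3. So r1c1=3.

Answer: 3 4 1 2 6 5 / 6 5 2 1 4 3 / 4 3 5 6 2 1 / 2 1 6 5 3 4 / 1 2 3 4 5 6 / 5 6 4 3 1 2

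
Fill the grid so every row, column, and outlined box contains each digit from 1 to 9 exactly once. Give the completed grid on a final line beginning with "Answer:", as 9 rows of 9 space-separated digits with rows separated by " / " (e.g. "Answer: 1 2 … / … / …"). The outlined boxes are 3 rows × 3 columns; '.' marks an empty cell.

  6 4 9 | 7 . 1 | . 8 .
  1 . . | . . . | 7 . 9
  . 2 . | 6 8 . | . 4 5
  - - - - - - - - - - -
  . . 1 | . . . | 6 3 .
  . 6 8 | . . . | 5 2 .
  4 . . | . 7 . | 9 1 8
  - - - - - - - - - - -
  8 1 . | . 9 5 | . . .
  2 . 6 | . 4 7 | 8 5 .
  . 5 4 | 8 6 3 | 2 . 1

Step 1. [r4c1∈{5,7,9}] r4c1 is the only open cell in col 1 admitting 5. So r4c1=5.
Step 2. [r4c5∈{2}] r4c5's peers cover all but 2 ⇒ r4c5=2.
Step 3. [r6c2∈{3}] r6c2 is down to just 3. So r6c2=3.
Step 4. [r7c3∈{3,7}] 3 has one home in box 7: r7c3 ⇒ r7c3=3.
Step 5. [r9c1∈{7,9}] 7 has one home in box 7: r9c1, so r9c1=7.
Step 6. [r5c1∈{9}] nothing but 9 survives at r5c1 ⇒ r5c1=9.
Step 7. [r5c6∈{4}] r5c6 has the single candidate 4, so r5c6=4.
Step 8. [r2c4∈{2,3,4,5}] 4 has one home in row 2: r2c4. So r2c4=4.
Step 9. [r7c9∈{4,6,7}] col 9 places 6 nowhere but r7c9 ⇒ r7c9=6.
Step 10. [r2c5∈{3,5}] r2c5 is the only open cell in row 2 admitting 3 ⇒ r2c5=3.
Step 11. [r1c7∈{3}] r1c7 is down to just 3, so r1c7=3.
Step 12. [r4c6∈{8,9}] in row 4, 8 fits only at r4c6, so r4c6=8.
Step 13. [r4c2∈{7}] nothing but 7 survives at r4c2 ⇒ r4c2=7.
Step 14. [r5c4∈{1,3}] 3 has one home in row 5: r5c4, so r5c4=3.
Step 15. [r9c8∈{9}] nothing but 9 survives at r9c8. So r9c8=9.
Step 16. [r6c4∈{5}] r6c4 has the single candidate 5. So r6c4=5.
Step 17. [r3c6∈{9}] nothing but 9 survives at r3c6 ⇒ r3c6=9.
Step 18. [r4c9∈{4}] r4c9 has the single candidate 4. So r4c9=4.
Step 19. [r4c4∈{9}] r4c4 has the single candidate 9 ⇒ r4c4=9.
Step 20. [r2c3∈{5}] only 5 remains possible at r2c3. So r2c3=5.
Step 21. [r3c3∈{7}] r3c3 has the single candidate 7, so r3c3=7.
Step 22. [r8c2∈{9}] r8c2's peers cover all but 9. So r8c2=9.
Step 23. [r6c3∈{2}] r6c3 has the single candidate 2 ⇒ r6c3=2.
Step 24. [r3c7∈{1}] r3c7's peers cover all but 1. So r3c7=1.
Step 25. [r7c8∈{7}] r7c8 is down to just 7 ⇒ r7c8=7.
Step 26. [r6c6∈{6}] r6c6 is down to just 6. So r6c6=6.
Step 27. [r2c8∈{6}] r2c8's peers cover all but 6 ⇒ r2c8=6.
Step 28. [r2c2∈{8}] nothing but 8 survives at r2c2 ⇒ r2c2=8.
Step 29. [r2c6∈{2}] r2c6 has the single candidate 2. So r2c6=2.
Step 30. [r8c4∈{1}] only 1 remains possible at r8c4. So r8c4=1.
Step 31. [r1c5∈{5}] r1c5 is down to just 5 ⇒ r1c5=5.
Step 32. [r3c1∈{3}] r3c1's peers cover all but 3, so r3c1=3.
Step 33. [r8c9∈{3}] only 3 remains possible at r8c9, so r8c9=3.
Step 34. [r7c4∈{2}] only 2 remains possible at r7c4. So r7c4=2.
Step 35. [r5c9∈{7}] r5c9's peers cover all but 7 ⇒ r5c9=7.
Step 36. [r5c5∈{1}] nothing but 1 survives at r5c5. So r5c5=1.
Step 37. [r7c7∈{4}] only 4 remains possible at r7c7, so r7c7=4.
Step 38. [r1c9∈{2}] nothing but 2 survives at r1c9. So r1c9=2.

Answer: 6 4 9 7 5 1 3 8 2 / 1 8 5 4 3 2 7 6 9 / 3 2 7 6 8 9 1 4 5 / 5 7 1 9 2 8 6 3 4 / 9 6 8 3 1 4 5 2 7 / 4 3 2 5 7 6 9 1 8 / 8 1 3 2 9 5 4 7 6 / 2 9 6 1 4 7 8 5 3 / 7 5 4 8 6 3 2 9 1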